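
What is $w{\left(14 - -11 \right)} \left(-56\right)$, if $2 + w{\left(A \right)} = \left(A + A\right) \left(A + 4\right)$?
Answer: $-81088$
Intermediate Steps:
$w{\left(A \right)} = -2 + 2 A \left(4 + A\right)$ ($w{\left(A \right)} = -2 + \left(A + A\right) \left(A + 4\right) = -2 + 2 A \left(4 + A\right)$)
$w{\left(14 - -11 \right)} \left(-56\right) = \left(-2 + 2 \left(14 - -11\right)^{2} + 8 \left(14 - -11\right)\right) \left(-56\right) = \left(-2 + 2 \left(14 + 11\right)^{2} + 8 \left(14 + 11\right)\right) \left(-56\right) = \left(-2 + 2 \cdot 25^{2} + 8 \cdot 25\right) \left(-56\right) = \left(-2 + 2 \cdot 625 + 200\right) \left(-56\right) = \left(-2 + 1250 + 200\right) \left(-56\right) = 1448 \left(-56\right) = -81088$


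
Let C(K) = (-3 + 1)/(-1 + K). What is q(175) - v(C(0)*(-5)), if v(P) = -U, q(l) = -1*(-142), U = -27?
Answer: 115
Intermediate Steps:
C(K) = -2/(-1 + K)
q(l) = 142
v(P) = 27 (v(P) = -1*(-27) = 27)
q(175) - v(C(0)*(-5)) = 142 - 1*27 = 142 - 27 = 115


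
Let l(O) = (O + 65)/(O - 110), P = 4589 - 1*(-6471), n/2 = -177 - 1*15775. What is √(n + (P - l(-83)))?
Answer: 3*I*√86269070/193 ≈ 144.37*I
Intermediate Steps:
n = -31904 (n = 2*(-177 - 1*15775) = 2*(-177 - 15775) = 2*(-15952) = -31904)
P = 11060 (P = 4589 + 6471 = 11060)
l(O) = (65 + O)/(-110 + O)
√(n + (P - l(-83))) = √(-31904 + (11060 - (65 - 83)/(-110 - 83))) = √(-31904 + (11060 - (-18)/(-193))) = √(-31904 + (11060 - (-1)*(-18)/193)) = √(-31904 + (11060 - 1*18/193)) = √(-31904 + (11060 - 18/193)) = √(-31904 + 2134562/193) = √(-4022910/193) = 3*I*√86269070/193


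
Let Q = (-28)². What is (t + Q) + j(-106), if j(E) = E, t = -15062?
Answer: -14384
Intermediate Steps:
Q = 784
(t + Q) + j(-106) = (-15062 + 784) - 106 = -14278 - 106 = -14384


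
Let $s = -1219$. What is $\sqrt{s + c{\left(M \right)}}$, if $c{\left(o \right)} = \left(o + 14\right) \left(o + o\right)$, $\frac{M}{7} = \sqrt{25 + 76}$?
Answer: $\sqrt{8679 + 196 \sqrt{101}} \approx 103.19$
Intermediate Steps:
$M = 7 \sqrt{101}$ ($M = 7 \sqrt{25 + 76} = 7 \sqrt{101} \approx 70.349$)
$c{\left(o \right)} = 2 o \left(14 + o\right)$ ($c{\left(o \right)} = \left(14 + o\right) 2 o = 2 o \left(14 + o\right)$)
$\sqrt{s + c{\left(M \right)}} = \sqrt{-1219 + 2 \cdot 7 \sqrt{101} \left(14 + 7 \sqrt{101}\right)} = \sqrt{-1219 + 14 \sqrt{101} \left(14 + 7 \sqrt{101}\right)}$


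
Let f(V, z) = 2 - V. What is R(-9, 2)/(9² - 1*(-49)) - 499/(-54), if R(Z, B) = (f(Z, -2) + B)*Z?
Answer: 1126/135 ≈ 8.3407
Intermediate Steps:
R(Z, B) = Z*(2 + B - Z) (R(Z, B) = ((2 - Z) + B)*Z = (2 + B - Z)*Z = Z*(2 + B - Z))
R(-9, 2)/(9² - 1*(-49)) - 499/(-54) = (-9*(2 + 2 - 1*(-9)))/(9² - 1*(-49)) - 499/(-54) = (-9*(2 + 2 + 9))/(81 + 49) - 499*(-1/54) = -9*13/130 + 499/54 = -117*1/130 + 499/54 = -9/10 + 499/54 = 1126/135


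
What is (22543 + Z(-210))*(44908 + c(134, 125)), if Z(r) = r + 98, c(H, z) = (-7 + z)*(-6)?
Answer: 991450200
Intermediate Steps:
c(H, z) = 42 - 6*z
Z(r) = 98 + r
(22543 + Z(-210))*(44908 + c(134, 125)) = (22543 + (98 - 210))*(44908 + (42 - 6*125)) = (22543 - 112)*(44908 + (42 - 750)) = 22431*(44908 - 708) = 22431*44200 = 991450200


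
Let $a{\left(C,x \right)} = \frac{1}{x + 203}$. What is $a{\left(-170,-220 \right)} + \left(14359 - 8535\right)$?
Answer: $\frac{99007}{17} \approx 5823.9$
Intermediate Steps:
$a{\left(C,x \right)} = \frac{1}{203 + x}$
$a{\left(-170,-220 \right)} + \left(14359 - 8535\right) = \frac{1}{203 - 220} + \left(14359 - 8535\right) = \frac{1}{-17} + \left(14359 - 8535\right) = - \frac{1}{17} + 5824 = \frac{99007}{17}$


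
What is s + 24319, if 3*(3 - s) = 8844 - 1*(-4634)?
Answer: 59488/3 ≈ 19829.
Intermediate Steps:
s = -13469/3 (s = 3 - (8844 - 1*(-4634))/3 = 3 - (8844 + 4634)/3 = 3 - 1/3*13478 = 3 - 13478/3 = -13469/3 ≈ -4489.7)
s + 24319 = -13469/3 + 24319 = 59488/3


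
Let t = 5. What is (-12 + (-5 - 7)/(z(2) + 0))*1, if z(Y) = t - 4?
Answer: -24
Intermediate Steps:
z(Y) = 1 (z(Y) = 5 - 4 = 1)
(-12 + (-5 - 7)/(z(2) + 0))*1 = (-12 + (-5 - 7)/(1 + 0))*1 = (-12 - 12/1)*1 = (-12 - 12*1)*1 = (-12 - 12)*1 = -24*1 = -24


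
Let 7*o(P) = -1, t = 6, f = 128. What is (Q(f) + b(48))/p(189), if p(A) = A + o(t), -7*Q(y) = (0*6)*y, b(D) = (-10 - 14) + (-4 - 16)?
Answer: -154/661 ≈ -0.23298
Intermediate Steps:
b(D) = -44 (b(D) = -24 - 20 = -44)
o(P) = -⅐ (o(P) = (⅐)*(-1) = -⅐)
Q(y) = 0 (Q(y) = -0*6*y/7 = -0*y = -⅐*0 = 0)
p(A) = -⅐ + A (p(A) = A - ⅐ = -⅐ + A)
(Q(f) + b(48))/p(189) = (0 - 44)/(-⅐ + 189) = -44/1322/7 = -44*7/1322 = -154/661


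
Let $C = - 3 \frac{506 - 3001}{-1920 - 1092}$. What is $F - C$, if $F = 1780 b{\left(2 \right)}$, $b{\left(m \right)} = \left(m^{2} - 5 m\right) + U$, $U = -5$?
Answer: $- \frac{19655825}{1004} \approx -19578.0$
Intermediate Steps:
$b{\left(m \right)} = -5 + m^{2} - 5 m$ ($b{\left(m \right)} = \left(m^{2} - 5 m\right) - 5 = -5 + m^{2} - 5 m$)
$F = -19580$ ($F = 1780 \left(-5 + 2^{2} - 10\right) = 1780 \left(-5 + 4 - 10\right) = 1780 \left(-11\right) = -19580$)
$C = - \frac{2495}{1004}$ ($C = - 3 \left(- \frac{2495}{-3012}\right) = - 3 \left(\left(-2495\right) \left(- \frac{1}{3012}\right)\right) = \left(-3\right) \frac{2495}{3012} = - \frac{2495}{1004} \approx -2.4851$)
$F - C = -19580 - - \frac{2495}{1004} = -19580 + \frac{2495}{1004} = - \frac{19655825}{1004}$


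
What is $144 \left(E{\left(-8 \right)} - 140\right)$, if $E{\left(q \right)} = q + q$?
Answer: $-22464$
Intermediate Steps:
$E{\left(q \right)} = 2 q$
$144 \left(E{\left(-8 \right)} - 140\right) = 144 \left(2 \left(-8\right) - 140\right) = 144 \left(-16 - 140\right) = 144 \left(-156\right) = -22464$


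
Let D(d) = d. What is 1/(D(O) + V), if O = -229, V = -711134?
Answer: -1/711363 ≈ -1.4058e-6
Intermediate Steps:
1/(D(O) + V) = 1/(-229 - 711134) = 1/(-711363) = -1/711363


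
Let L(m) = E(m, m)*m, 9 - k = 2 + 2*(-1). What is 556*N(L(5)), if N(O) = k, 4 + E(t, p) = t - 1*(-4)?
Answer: 5004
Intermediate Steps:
E(t, p) = t (E(t, p) = -4 + (t - 1*(-4)) = -4 + (t + 4) = -4 + (4 + t) = t)
k = 9 (k = 9 - (2 + 2*(-1)) = 9 - (2 - 2) = 9 - 1*0 = 9 + 0 = 9)
L(m) = m² (L(m) = m*m = m²)
N(O) = 9
556*N(L(5)) = 556*9 = 5004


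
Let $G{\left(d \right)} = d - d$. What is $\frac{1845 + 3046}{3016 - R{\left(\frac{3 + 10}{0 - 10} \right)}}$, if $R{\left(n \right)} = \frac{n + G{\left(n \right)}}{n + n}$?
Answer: $\frac{9782}{6031} \approx 1.622$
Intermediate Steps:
$G{\left(d \right)} = 0$
$R{\left(n \right)} = \frac{1}{2}$ ($R{\left(n \right)} = \frac{n + 0}{n + n} = \frac{n}{2 n} = n \frac{1}{2 n} = \frac{1}{2}$)
$\frac{1845 + 3046}{3016 - R{\left(\frac{3 + 10}{0 - 10} \right)}} = \frac{1845 + 3046}{3016 - \frac{1}{2}} = \frac{4891}{3016 - \frac{1}{2}} = \frac{4891}{\frac{6031}{2}} = 4891 \cdot \frac{2}{6031} = \frac{9782}{6031}$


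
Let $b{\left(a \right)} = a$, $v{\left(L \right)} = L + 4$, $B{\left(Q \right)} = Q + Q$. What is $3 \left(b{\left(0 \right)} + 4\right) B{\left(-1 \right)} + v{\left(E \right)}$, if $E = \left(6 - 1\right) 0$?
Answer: $-20$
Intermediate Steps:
$B{\left(Q \right)} = 2 Q$
$E = 0$ ($E = 5 \cdot 0 = 0$)
$v{\left(L \right)} = 4 + L$
$3 \left(b{\left(0 \right)} + 4\right) B{\left(-1 \right)} + v{\left(E \right)} = 3 \left(0 + 4\right) 2 \left(-1\right) + \left(4 + 0\right) = 3 \cdot 4 \left(-2\right) + 4 = 12 \left(-2\right) + 4 = -24 + 4 = -20$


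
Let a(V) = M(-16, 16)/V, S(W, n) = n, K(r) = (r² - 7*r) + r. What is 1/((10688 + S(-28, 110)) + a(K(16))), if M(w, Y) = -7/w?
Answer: 2560/27642887 ≈ 9.2610e-5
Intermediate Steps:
K(r) = r² - 6*r
a(V) = 7/(16*V) (a(V) = (-7/(-16))/V = (-7*(-1/16))/V = 7/(16*V))
1/((10688 + S(-28, 110)) + a(K(16))) = 1/((10688 + 110) + 7/(16*((16*(-6 + 16))))) = 1/(10798 + 7/(16*((16*10)))) = 1/(10798 + (7/16)/160) = 1/(10798 + (7/16)*(1/160)) = 1/(10798 + 7/2560) = 1/(27642887/2560) = 2560/27642887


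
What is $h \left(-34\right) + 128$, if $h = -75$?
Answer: $2678$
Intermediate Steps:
$h \left(-34\right) + 128 = \left(-75\right) \left(-34\right) + 128 = 2550 + 128 = 2678$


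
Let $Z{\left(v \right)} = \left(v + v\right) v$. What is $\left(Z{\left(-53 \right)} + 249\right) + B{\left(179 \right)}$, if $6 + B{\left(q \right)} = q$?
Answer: $6040$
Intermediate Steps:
$B{\left(q \right)} = -6 + q$
$Z{\left(v \right)} = 2 v^{2}$ ($Z{\left(v \right)} = 2 v v = 2 v^{2}$)
$\left(Z{\left(-53 \right)} + 249\right) + B{\left(179 \right)} = \left(2 \left(-53\right)^{2} + 249\right) + \left(-6 + 179\right) = \left(2 \cdot 2809 + 249\right) + 173 = \left(5618 + 249\right) + 173 = 5867 + 173 = 6040$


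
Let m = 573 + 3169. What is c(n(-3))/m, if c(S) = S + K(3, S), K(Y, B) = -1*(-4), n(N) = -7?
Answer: -3/3742 ≈ -0.00080171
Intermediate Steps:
K(Y, B) = 4
c(S) = 4 + S (c(S) = S + 4 = 4 + S)
m = 3742
c(n(-3))/m = (4 - 7)/3742 = -3*1/3742 = -3/3742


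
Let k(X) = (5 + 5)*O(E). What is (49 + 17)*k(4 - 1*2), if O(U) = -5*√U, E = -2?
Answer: -3300*I*√2 ≈ -4666.9*I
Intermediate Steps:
k(X) = -50*I*√2 (k(X) = (5 + 5)*(-5*I*√2) = 10*(-5*I*√2) = -50*I*√2)
(49 + 17)*k(4 - 1*2) = (49 + 17)*(-50*I*√2) = 66*(-50*I*√2) = -3300*I*√2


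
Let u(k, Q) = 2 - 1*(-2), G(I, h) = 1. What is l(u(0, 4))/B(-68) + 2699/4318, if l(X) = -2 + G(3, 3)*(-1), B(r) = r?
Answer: 5779/8636 ≈ 0.66918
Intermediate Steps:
u(k, Q) = 4 (u(k, Q) = 2 + 2 = 4)
l(X) = -3 (l(X) = -2 + 1*(-1) = -2 - 1 = -3)
l(u(0, 4))/B(-68) + 2699/4318 = -3/(-68) + 2699/4318 = -3*(-1/68) + 2699*(1/4318) = 3/68 + 2699/4318 = 5779/8636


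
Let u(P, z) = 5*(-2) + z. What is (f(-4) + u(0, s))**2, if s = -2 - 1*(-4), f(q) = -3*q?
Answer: 16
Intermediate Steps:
s = 2 (s = -2 + 4 = 2)
u(P, z) = -10 + z
(f(-4) + u(0, s))**2 = (-3*(-4) + (-10 + 2))**2 = (12 - 8)**2 = 4**2 = 16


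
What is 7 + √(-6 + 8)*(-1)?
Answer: 7 - √2 ≈ 5.5858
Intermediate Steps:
7 + √(-6 + 8)*(-1) = 7 + √2*(-1) = 7 - √2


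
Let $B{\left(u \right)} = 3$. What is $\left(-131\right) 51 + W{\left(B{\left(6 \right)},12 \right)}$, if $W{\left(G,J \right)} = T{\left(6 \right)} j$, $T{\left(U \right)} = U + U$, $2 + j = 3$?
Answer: $-6669$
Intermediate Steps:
$j = 1$ ($j = -2 + 3 = 1$)
$T{\left(U \right)} = 2 U$
$W{\left(G,J \right)} = 12$ ($W{\left(G,J \right)} = 2 \cdot 6 \cdot 1 = 12 \cdot 1 = 12$)
$\left(-131\right) 51 + W{\left(B{\left(6 \right)},12 \right)} = \left(-131\right) 51 + 12 = -6681 + 12 = -6669$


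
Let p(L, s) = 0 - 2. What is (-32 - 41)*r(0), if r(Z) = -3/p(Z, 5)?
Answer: -219/2 ≈ -109.50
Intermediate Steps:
p(L, s) = -2
r(Z) = 3/2 (r(Z) = -3/(-2) = -3*(-½) = 3/2)
(-32 - 41)*r(0) = (-32 - 41)*(3/2) = -73*3/2 = -219/2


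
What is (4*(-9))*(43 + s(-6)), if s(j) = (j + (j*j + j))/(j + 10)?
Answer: -1764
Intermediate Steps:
s(j) = (j² + 2*j)/(10 + j) (s(j) = (j + (j² + j))/(10 + j) = (j + (j + j²))/(10 + j) = (j² + 2*j)/(10 + j))
(4*(-9))*(43 + s(-6)) = (4*(-9))*(43 - 6*(2 - 6)/(10 - 6)) = -36*(43 - 6*(-4)/4) = -36*(43 - 6*¼*(-4)) = -36*(43 + 6) = -36*49 = -1764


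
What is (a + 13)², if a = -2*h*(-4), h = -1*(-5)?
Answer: 2809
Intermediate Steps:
h = 5
a = 40 (a = -2*5*(-4) = -10*(-4) = 40)
(a + 13)² = (40 + 13)² = 53² = 2809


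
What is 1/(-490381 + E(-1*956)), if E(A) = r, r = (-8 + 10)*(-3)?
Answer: -1/490387 ≈ -2.0392e-6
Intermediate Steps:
r = -6 (r = 2*(-3) = -6)
E(A) = -6
1/(-490381 + E(-1*956)) = 1/(-490381 - 6) = 1/(-490387) = -1/490387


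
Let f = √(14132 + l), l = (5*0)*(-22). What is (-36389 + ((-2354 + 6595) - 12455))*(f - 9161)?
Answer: 408608083 - 89206*√3533 ≈ 4.0331e+8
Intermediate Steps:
l = 0 (l = 0*(-22) = 0)
f = 2*√3533 (f = √(14132 + 0) = √14132 = 2*√3533 ≈ 118.88)
(-36389 + ((-2354 + 6595) - 12455))*(f - 9161) = (-36389 + ((-2354 + 6595) - 12455))*(2*√3533 - 9161) = (-36389 + (4241 - 12455))*(-9161 + 2*√3533) = (-36389 - 8214)*(-9161 + 2*√3533) = -44603*(-9161 + 2*√3533) = 408608083 - 89206*√3533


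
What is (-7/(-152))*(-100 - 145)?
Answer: -1715/152 ≈ -11.283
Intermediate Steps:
(-7/(-152))*(-100 - 145) = -7*(-1/152)*(-245) = (7/152)*(-245) = -1715/152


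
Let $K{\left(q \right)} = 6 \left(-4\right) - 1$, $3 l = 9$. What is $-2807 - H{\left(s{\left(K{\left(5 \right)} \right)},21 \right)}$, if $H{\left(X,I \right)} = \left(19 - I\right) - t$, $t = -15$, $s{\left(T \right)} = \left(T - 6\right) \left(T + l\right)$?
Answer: $-2820$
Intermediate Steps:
$l = 3$ ($l = \frac{1}{3} \cdot 9 = 3$)
$K{\left(q \right)} = -25$ ($K{\left(q \right)} = -24 - 1 = -25$)
$s{\left(T \right)} = \left(-6 + T\right) \left(3 + T\right)$ ($s{\left(T \right)} = \left(T - 6\right) \left(T + 3\right) = \left(-6 + T\right) \left(3 + T\right)$)
$H{\left(X,I \right)} = 34 - I$ ($H{\left(X,I \right)} = \left(19 - I\right) - -15 = \left(19 - I\right) + 15 = 34 - I$)
$-2807 - H{\left(s{\left(K{\left(5 \right)} \right)},21 \right)} = -2807 - \left(34 - 21\right) = -2807 - 13 = -2820$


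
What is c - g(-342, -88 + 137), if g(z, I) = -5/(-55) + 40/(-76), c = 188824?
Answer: 39464307/209 ≈ 1.8882e+5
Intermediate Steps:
g(z, I) = -91/209 (g(z, I) = -5*(-1/55) + 40*(-1/76) = 1/11 - 10/19 = -91/209)
c - g(-342, -88 + 137) = 188824 - 1*(-91/209) = 188824 + 91/209 = 39464307/209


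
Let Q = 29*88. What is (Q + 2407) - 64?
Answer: 4895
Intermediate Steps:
Q = 2552
(Q + 2407) - 64 = (2552 + 2407) - 64 = 4959 - 64 = 4895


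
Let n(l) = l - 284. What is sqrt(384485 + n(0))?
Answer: 3*sqrt(42689) ≈ 619.84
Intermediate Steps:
n(l) = -284 + l
sqrt(384485 + n(0)) = sqrt(384485 + (-284 + 0)) = sqrt(384485 - 284) = sqrt(384201) = 3*sqrt(42689)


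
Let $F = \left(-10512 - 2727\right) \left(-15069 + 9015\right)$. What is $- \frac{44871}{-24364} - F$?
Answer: $- \frac{1952747900913}{24364} \approx -8.0149 \cdot 10^{7}$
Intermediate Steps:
$F = 80148906$ ($F = \left(-13239\right) \left(-6054\right) = 80148906$)
$- \frac{44871}{-24364} - F = - \frac{44871}{-24364} - 80148906 = \left(-44871\right) \left(- \frac{1}{24364}\right) - 80148906 = \frac{44871}{24364} - 80148906 = - \frac{1952747900913}{24364}$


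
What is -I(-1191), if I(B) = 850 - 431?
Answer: -419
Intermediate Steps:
I(B) = 419
-I(-1191) = -1*419 = -419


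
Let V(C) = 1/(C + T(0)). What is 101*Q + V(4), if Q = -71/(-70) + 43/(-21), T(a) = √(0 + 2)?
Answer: -21857/210 - √2/14 ≈ -104.18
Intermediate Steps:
T(a) = √2
V(C) = 1/(C + √2)
Q = -31/30 (Q = -71*(-1/70) + 43*(-1/21) = 71/70 - 43/21 = -31/30 ≈ -1.0333)
101*Q + V(4) = 101*(-31/30) + 1/(4 + √2) = -3131/30 + 1/(4 + √2)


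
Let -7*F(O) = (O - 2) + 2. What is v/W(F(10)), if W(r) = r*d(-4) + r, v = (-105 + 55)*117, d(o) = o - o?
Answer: 4095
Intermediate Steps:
F(O) = -O/7 (F(O) = -((O - 2) + 2)/7 = -((-2 + O) + 2)/7 = -O/7)
d(o) = 0
v = -5850 (v = -50*117 = -5850)
W(r) = r (W(r) = r*0 + r = 0 + r = r)
v/W(F(10)) = -5850/((-1/7*10)) = -5850/(-10/7) = -5850*(-7/10) = 4095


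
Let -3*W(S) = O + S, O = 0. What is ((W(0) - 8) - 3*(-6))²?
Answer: 100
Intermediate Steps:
W(S) = -S/3 (W(S) = -(0 + S)/3 = -S/3)
((W(0) - 8) - 3*(-6))² = ((-⅓*0 - 8) - 3*(-6))² = ((0 - 8) + 18)² = (-8 + 18)² = 10² = 100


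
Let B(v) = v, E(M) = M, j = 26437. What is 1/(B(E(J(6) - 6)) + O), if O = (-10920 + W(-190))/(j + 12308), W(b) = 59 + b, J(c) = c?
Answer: -38745/11051 ≈ -3.5060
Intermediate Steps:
O = -11051/38745 (O = (-10920 + (59 - 190))/(26437 + 12308) = (-10920 - 131)/38745 = -11051*1/38745 = -11051/38745 ≈ -0.28522)
1/(B(E(J(6) - 6)) + O) = 1/((6 - 6) - 11051/38745) = 1/(0 - 11051/38745) = 1/(-11051/38745) = -38745/11051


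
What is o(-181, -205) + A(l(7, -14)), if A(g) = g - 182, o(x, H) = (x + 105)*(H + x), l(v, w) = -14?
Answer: 29140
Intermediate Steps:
o(x, H) = (105 + x)*(H + x)
A(g) = -182 + g
o(-181, -205) + A(l(7, -14)) = ((-181)² + 105*(-205) + 105*(-181) - 205*(-181)) + (-182 - 14) = (32761 - 21525 - 19005 + 37105) - 196 = 29336 - 196 = 29140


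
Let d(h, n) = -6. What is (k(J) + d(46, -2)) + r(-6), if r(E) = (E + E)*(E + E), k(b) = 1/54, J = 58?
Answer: 7453/54 ≈ 138.02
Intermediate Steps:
k(b) = 1/54
r(E) = 4*E² (r(E) = (2*E)*(2*E) = 4*E²)
(k(J) + d(46, -2)) + r(-6) = (1/54 - 6) + 4*(-6)² = -323/54 + 4*36 = -323/54 + 144 = 7453/54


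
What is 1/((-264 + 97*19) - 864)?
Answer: 1/715 ≈ 0.0013986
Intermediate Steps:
1/((-264 + 97*19) - 864) = 1/((-264 + 1843) - 864) = 1/(1579 - 864) = 1/715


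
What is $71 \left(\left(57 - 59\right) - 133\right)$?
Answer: $-9585$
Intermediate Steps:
$71 \left(\left(57 - 59\right) - 133\right) = 71 \left(-2 - 133\right) = 71 \left(-135\right) = -9585$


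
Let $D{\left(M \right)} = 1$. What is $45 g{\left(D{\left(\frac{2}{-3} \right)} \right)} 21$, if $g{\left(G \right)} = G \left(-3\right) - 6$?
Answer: $-8505$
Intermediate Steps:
$g{\left(G \right)} = -6 - 3 G$ ($g{\left(G \right)} = - 3 G - 6 = -6 - 3 G$)
$45 g{\left(D{\left(\frac{2}{-3} \right)} \right)} 21 = 45 \left(-6 - 3\right) 21 = 45 \left(-9\right) 21 = \left(-405\right) 21 = -8505$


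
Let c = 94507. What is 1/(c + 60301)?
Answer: 1/154808 ≈ 6.4596e-6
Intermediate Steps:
1/(c + 60301) = 1/(94507 + 60301) = 1/154808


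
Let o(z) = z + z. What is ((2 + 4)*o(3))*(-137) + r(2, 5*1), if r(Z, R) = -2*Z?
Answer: -4936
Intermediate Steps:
o(z) = 2*z
((2 + 4)*o(3))*(-137) + r(2, 5*1) = ((2 + 4)*(2*3))*(-137) - 2*2 = (6*6)*(-137) - 4 = 36*(-137) - 4 = -4932 - 4 = -4936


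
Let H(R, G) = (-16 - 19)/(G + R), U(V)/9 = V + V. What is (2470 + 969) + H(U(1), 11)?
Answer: 99696/29 ≈ 3437.8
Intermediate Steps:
U(V) = 18*V (U(V) = 9*(V + V) = 9*(2*V) = 18*V)
H(R, G) = -35/(G + R)
(2470 + 969) + H(U(1), 11) = (2470 + 969) - 35/(11 + 18*1) = 3439 - 35/(11 + 18) = 3439 - 35/29 = 99696/29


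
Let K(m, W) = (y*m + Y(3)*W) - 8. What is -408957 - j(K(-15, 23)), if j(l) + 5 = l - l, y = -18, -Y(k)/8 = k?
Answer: -408952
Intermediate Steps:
Y(k) = -8*k
K(m, W) = -8 - 24*W - 18*m (K(m, W) = (-18*m + (-8*3)*W) - 8 = (-18*m - 24*W) - 8 = (-24*W - 18*m) - 8 = -8 - 24*W - 18*m)
j(l) = -5 (j(l) = -5 + (l - l) = -5 + 0 = -5)
-408957 - j(K(-15, 23)) = -408957 - 1*(-5) = -408957 + 5 = -408952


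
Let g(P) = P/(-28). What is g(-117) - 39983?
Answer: -1119407/28 ≈ -39979.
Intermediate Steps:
g(P) = -P/28 (g(P) = P*(-1/28) = -P/28)
g(-117) - 39983 = -1/28*(-117) - 39983 = 117/28 - 39983 = -1119407/28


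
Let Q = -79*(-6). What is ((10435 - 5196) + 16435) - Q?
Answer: 21200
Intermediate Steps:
Q = 474
((10435 - 5196) + 16435) - Q = ((10435 - 5196) + 16435) - 1*474 = (5239 + 16435) - 474 = 21674 - 474 = 21200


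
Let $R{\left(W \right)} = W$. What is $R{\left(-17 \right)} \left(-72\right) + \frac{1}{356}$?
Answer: $\frac{435745}{356} \approx 1224.0$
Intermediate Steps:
$R{\left(-17 \right)} \left(-72\right) + \frac{1}{356} = \left(-17\right) \left(-72\right) + \frac{1}{356} = 1224 + \frac{1}{356} = \frac{435745}{356}$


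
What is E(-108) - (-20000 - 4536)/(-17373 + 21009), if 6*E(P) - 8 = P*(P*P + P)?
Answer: -189071926/909 ≈ -2.0800e+5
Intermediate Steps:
E(P) = 4/3 + P*(P + P**2)/6 (E(P) = 4/3 + (P*(P*P + P))/6 = 4/3 + (P*(P**2 + P))/6 = 4/3 + (P*(P + P**2))/6 = 4/3 + P*(P + P**2)/6)
E(-108) - (-20000 - 4536)/(-17373 + 21009) = (4/3 + (1/6)*(-108)**2 + (1/6)*(-108)**3) - (-20000 - 4536)/(-17373 + 21009) = (4/3 + (1/6)*11664 + (1/6)*(-1259712)) - (-24536)/3636 = (4/3 + 1944 - 209952) - (-24536)/3636 = -624020/3 - 1*(-6134/909) = -624020/3 + 6134/909 = -189071926/909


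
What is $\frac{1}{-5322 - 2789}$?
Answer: $- \frac{1}{8111} \approx -0.00012329$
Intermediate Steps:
$\frac{1}{-5322 - 2789} = \frac{1}{-8111} = - \frac{1}{8111}$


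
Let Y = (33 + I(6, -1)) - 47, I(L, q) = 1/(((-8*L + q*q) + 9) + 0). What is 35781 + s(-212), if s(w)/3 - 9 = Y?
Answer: 1359105/38 ≈ 35766.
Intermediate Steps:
I(L, q) = 1/(9 + q² - 8*L) (I(L, q) = 1/(((-8*L + q²) + 9) + 0) = 1/(((q² - 8*L) + 9) + 0) = 1/((9 + q² - 8*L) + 0) = 1/(9 + q² - 8*L))
Y = -533/38 (Y = (33 + 1/(9 + (-1)² - 8*6)) - 47 = (33 + 1/(9 + 1 - 48)) - 47 = (33 + 1/(-38)) - 47 = (33 - 1/38) - 47 = 1253/38 - 47 = -533/38 ≈ -14.026)
s(w) = -573/38 (s(w) = 27 + 3*(-533/38) = 27 - 1599/38 = -573/38)
35781 + s(-212) = 35781 - 573/38 = 1359105/38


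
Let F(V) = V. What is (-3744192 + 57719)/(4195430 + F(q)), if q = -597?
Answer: -3686473/4194833 ≈ -0.87881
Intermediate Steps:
(-3744192 + 57719)/(4195430 + F(q)) = (-3744192 + 57719)/(4195430 - 597) = -3686473/4194833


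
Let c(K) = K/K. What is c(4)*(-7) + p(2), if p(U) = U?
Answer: -5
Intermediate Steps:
c(K) = 1
c(4)*(-7) + p(2) = 1*(-7) + 2 = -7 + 2 = -5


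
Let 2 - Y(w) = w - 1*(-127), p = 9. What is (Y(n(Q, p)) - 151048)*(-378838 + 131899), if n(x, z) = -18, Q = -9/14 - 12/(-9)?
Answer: 37326064545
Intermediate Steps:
Q = 29/42 (Q = -9*1/14 - 12*(-⅑) = -9/14 + 4/3 = 29/42 ≈ 0.69048)
Y(w) = -125 - w (Y(w) = 2 - (w - 1*(-127)) = 2 - (w + 127) = 2 - (127 + w) = 2 + (-127 - w) = -125 - w)
(Y(n(Q, p)) - 151048)*(-378838 + 131899) = ((-125 - 1*(-18)) - 151048)*(-378838 + 131899) = ((-125 + 18) - 151048)*(-246939) = (-107 - 151048)*(-246939) = -151155*(-246939) = 37326064545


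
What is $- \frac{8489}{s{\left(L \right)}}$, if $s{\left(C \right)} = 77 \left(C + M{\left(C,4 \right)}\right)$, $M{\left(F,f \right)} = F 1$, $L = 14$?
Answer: $- \frac{8489}{2156} \approx -3.9374$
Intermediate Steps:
$M{\left(F,f \right)} = F$
$s{\left(C \right)} = 154 C$ ($s{\left(C \right)} = 77 \left(C + C\right) = 77 \cdot 2 C = 154 C$)
$- \frac{8489}{s{\left(L \right)}} = - \frac{8489}{154 \cdot 14} = - \frac{8489}{2156}$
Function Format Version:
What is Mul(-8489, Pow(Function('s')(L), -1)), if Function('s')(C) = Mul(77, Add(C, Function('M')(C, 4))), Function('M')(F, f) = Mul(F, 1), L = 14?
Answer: Rational(-8489, 2156) ≈ -3.9374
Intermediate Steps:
Function('M')(F, f) = F
Function('s')(C) = Mul(154, C) (Function('s')(C) = Mul(77, Add(C, C)) = Mul(77, Mul(2, C)) = Mul(154, C))
Mul(-8489, Pow(Function('s')(L), -1)) = Mul(-8489, Pow(Mul(154, 14), -1)) = Mul(-8489, Pow(2156, -1)) = Mul(-8489, Rational(1, 2156)) = Rational(-8489, 2156)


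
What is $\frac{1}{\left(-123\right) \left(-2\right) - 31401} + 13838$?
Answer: $\frac{431122889}{31155} \approx 13838.0$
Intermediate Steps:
$\frac{1}{\left(-123\right) \left(-2\right) - 31401} + 13838 = \frac{1}{246 - 31401} + 13838 = \frac{1}{-31155} + 13838 = - \frac{1}{31155} + 13838 = \frac{431122889}{31155}$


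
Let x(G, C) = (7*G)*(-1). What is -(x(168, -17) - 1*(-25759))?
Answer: -24583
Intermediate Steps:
x(G, C) = -7*G
-(x(168, -17) - 1*(-25759)) = -(-7*168 - 1*(-25759)) = -(-1176 + 25759) = -1*24583 = -24583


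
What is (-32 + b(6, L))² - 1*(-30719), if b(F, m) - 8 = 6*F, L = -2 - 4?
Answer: 30863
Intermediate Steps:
L = -6
b(F, m) = 8 + 6*F
(-32 + b(6, L))² - 1*(-30719) = (-32 + (8 + 6*6))² - 1*(-30719) = (-32 + (8 + 36))² + 30719 = (-32 + 44)² + 30719 = 12² + 30719 = 144 + 30719 = 30863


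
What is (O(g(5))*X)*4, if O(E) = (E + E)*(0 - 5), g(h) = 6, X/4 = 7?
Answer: -6720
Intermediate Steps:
X = 28 (X = 4*7 = 28)
O(E) = -10*E (O(E) = (2*E)*(-5) = -10*E)
(O(g(5))*X)*4 = (-10*6*28)*4 = -60*28*4 = -1680*4 = -6720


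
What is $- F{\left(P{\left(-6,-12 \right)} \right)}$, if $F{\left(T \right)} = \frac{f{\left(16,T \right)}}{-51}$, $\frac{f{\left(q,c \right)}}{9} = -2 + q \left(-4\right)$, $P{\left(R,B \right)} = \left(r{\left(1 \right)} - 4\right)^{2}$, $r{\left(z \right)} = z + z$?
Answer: $- \frac{198}{17} \approx -11.647$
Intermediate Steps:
$r{\left(z \right)} = 2 z$
$P{\left(R,B \right)} = 4$ ($P{\left(R,B \right)} = \left(2 \cdot 1 - 4\right)^{2} = \left(2 - 4\right)^{2} = \left(-2\right)^{2} = 4$)
$f{\left(q,c \right)} = -18 - 36 q$ ($f{\left(q,c \right)} = 9 \left(-2 + q \left(-4\right)\right) = 9 \left(-2 - 4 q\right) = -18 - 36 q$)
$F{\left(T \right)} = \frac{198}{17}$ ($F{\left(T \right)} = \frac{-18 - 576}{-51} = \left(-18 - 576\right) \left(- \frac{1}{51}\right) = \left(-594\right) \left(- \frac{1}{51}\right) = \frac{198}{17}$)
$- F{\left(P{\left(-6,-12 \right)} \right)} = \left(-1\right) \frac{198}{17} = - \frac{198}{17}$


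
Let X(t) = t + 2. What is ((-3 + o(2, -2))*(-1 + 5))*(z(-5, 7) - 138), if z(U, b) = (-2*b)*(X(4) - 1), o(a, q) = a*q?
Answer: 5824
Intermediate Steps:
X(t) = 2 + t
z(U, b) = -10*b (z(U, b) = (-2*b)*((2 + 4) - 1) = (-2*b)*(6 - 1) = -2*b*5 = -10*b)
((-3 + o(2, -2))*(-1 + 5))*(z(-5, 7) - 138) = ((-3 + 2*(-2))*(-1 + 5))*(-10*7 - 138) = ((-3 - 4)*4)*(-70 - 138) = -7*4*(-208) = -28*(-208) = 5824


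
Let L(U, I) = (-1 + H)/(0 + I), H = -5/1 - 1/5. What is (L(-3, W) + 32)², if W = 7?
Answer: 1185921/1225 ≈ 968.10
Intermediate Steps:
H = -26/5 (H = -5*1 - 1*⅕ = -5 - ⅕ = -26/5 ≈ -5.2000)
L(U, I) = -31/(5*I) (L(U, I) = (-1 - 26/5)/(0 + I) = -31/(5*I))
(L(-3, W) + 32)² = (-31/5/7 + 32)² = (-31/5*⅐ + 32)² = (-31/35 + 32)² = (1089/35)² = 1185921/1225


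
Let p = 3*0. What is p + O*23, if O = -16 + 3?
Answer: -299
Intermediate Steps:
p = 0
O = -13
p + O*23 = 0 - 13*23 = 0 - 299 = -299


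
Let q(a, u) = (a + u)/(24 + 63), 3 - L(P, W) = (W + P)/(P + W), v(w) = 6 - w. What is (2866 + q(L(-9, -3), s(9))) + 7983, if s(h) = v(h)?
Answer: 943862/87 ≈ 10849.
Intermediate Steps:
s(h) = 6 - h
L(P, W) = 2 (L(P, W) = 3 - (W + P)/(P + W) = 3 - (P + W)/(P + W) = 3 - 1*1 = 3 - 1 = 2)
q(a, u) = a/87 + u/87 (q(a, u) = (a + u)/87 = (a + u)*(1/87) = a/87 + u/87)
(2866 + q(L(-9, -3), s(9))) + 7983 = (2866 + ((1/87)*2 + (6 - 1*9)/87)) + 7983 = (2866 + (2/87 + (6 - 9)/87)) + 7983 = (2866 + (2/87 + (1/87)*(-3))) + 7983 = (2866 + (2/87 - 1/29)) + 7983 = (2866 - 1/87) + 7983 = 249341/87 + 7983 = 943862/87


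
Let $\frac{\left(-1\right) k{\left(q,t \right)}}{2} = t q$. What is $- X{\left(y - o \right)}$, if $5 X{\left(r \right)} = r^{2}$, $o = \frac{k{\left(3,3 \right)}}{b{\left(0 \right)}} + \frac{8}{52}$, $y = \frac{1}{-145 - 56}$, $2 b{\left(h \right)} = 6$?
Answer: $- \frac{232959169}{34138845} \approx -6.8239$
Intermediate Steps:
$k{\left(q,t \right)} = - 2 q t$ ($k{\left(q,t \right)} = - 2 t q = - 2 q t$)
$b{\left(h \right)} = 3$ ($b{\left(h \right)} = \frac{1}{2} \cdot 6 = 3$)
$y = - \frac{1}{201}$ ($y = \frac{1}{-201} = - \frac{1}{201} \approx -0.0049751$)
$o = - \frac{76}{13}$ ($o = \frac{\left(-2\right) 3 \cdot 3}{3} + \frac{8}{52} = \left(-18\right) \frac{1}{3} + 8 \cdot \frac{1}{52} = -6 + \frac{2}{13} = - \frac{76}{13} \approx -5.8462$)
$X{\left(r \right)} = \frac{r^{2}}{5}$
$- X{\left(y - o \right)} = - \frac{\left(- \frac{1}{201} - - \frac{76}{13}\right)^{2}}{5} = - \frac{\left(- \frac{1}{201} + \frac{76}{13}\right)^{2}}{5} = - \frac{\left(\frac{15263}{2613}\right)^{2}}{5} = - \frac{232959169}{5 \cdot 6827769} = \left(-1\right) \frac{232959169}{34138845} = - \frac{232959169}{34138845}$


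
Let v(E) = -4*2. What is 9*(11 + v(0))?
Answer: 27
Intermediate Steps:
v(E) = -8
9*(11 + v(0)) = 9*(11 - 8) = 9*3 = 27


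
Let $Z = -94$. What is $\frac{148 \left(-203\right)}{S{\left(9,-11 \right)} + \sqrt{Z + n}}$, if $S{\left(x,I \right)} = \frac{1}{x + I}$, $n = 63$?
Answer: $\frac{60088 i}{i + 2 \sqrt{31}} \approx 480.7 + 5352.9 i$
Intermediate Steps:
$S{\left(x,I \right)} = \frac{1}{I + x}$
$\frac{148 \left(-203\right)}{S{\left(9,-11 \right)} + \sqrt{Z + n}} = \frac{148 \left(-203\right)}{\frac{1}{-11 + 9} + \sqrt{-94 + 63}} = - \frac{30044}{\frac{1}{-2} + \sqrt{-31}} = - \frac{30044}{- \frac{1}{2} + i \sqrt{31}}$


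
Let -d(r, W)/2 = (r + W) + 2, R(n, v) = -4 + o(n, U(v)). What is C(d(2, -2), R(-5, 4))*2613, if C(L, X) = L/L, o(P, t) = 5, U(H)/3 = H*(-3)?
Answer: 2613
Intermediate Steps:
U(H) = -9*H (U(H) = 3*(H*(-3)) = 3*(-3*H) = -9*H)
R(n, v) = 1 (R(n, v) = -4 + 5 = 1)
d(r, W) = -4 - 2*W - 2*r (d(r, W) = -2*((r + W) + 2) = -2*((W + r) + 2) = -2*(2 + W + r) = -4 - 2*W - 2*r)
C(L, X) = 1
C(d(2, -2), R(-5, 4))*2613 = 1*2613 = 2613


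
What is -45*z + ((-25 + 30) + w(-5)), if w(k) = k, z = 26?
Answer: -1170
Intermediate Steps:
-45*z + ((-25 + 30) + w(-5)) = -45*26 + ((-25 + 30) - 5) = -1170 + (5 - 5) = -1170 + 0 = -1170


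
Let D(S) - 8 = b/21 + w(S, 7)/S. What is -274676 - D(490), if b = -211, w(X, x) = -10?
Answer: -40377068/147 ≈ -2.7467e+5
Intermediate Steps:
D(S) = -43/21 - 10/S (D(S) = 8 + (-211/21 - 10/S) = -43/21 - 10/S)
-274676 - D(490) = -274676 - (-43/21 - 10/490) = -274676 - (-43/21 - 10*1/490) = -274676 - (-43/21 - 1/49) = -274676 - 1*(-304/147) = -274676 + 304/147 = -40377068/147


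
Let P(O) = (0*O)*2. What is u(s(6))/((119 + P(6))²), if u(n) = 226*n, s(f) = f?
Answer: 1356/14161 ≈ 0.095756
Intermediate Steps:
P(O) = 0 (P(O) = 0*2 = 0)
u(s(6))/((119 + P(6))²) = (226*6)/((119 + 0)²) = 1356/(119²) = 1356/14161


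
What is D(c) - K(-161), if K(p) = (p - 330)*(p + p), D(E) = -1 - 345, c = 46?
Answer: -158448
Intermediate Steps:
D(E) = -346
K(p) = 2*p*(-330 + p) (K(p) = (-330 + p)*(2*p) = 2*p*(-330 + p))
D(c) - K(-161) = -346 - 2*(-161)*(-330 - 161) = -346 - 2*(-161)*(-491) = -346 - 1*158102 = -346 - 158102 = -158448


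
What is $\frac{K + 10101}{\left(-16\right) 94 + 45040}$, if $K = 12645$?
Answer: $\frac{3791}{7256} \approx 0.52246$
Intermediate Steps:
$\frac{K + 10101}{\left(-16\right) 94 + 45040} = \frac{12645 + 10101}{\left(-16\right) 94 + 45040} = \frac{22746}{-1504 + 45040} = \frac{22746}{43536} = 22746 \cdot \frac{1}{43536} = \frac{3791}{7256}$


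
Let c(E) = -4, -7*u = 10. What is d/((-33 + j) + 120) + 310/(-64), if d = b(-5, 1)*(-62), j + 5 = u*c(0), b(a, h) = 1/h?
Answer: -54529/9824 ≈ -5.5506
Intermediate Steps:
u = -10/7 (u = -⅐*10 = -10/7 ≈ -1.4286)
j = 5/7 (j = -5 - 10/7*(-4) = -5 + 40/7 = 5/7 ≈ 0.71429)
d = -62 (d = -62/1 = 1*(-62) = -62)
d/((-33 + j) + 120) + 310/(-64) = -62/((-33 + 5/7) + 120) + 310/(-64) = -62/(-226/7 + 120) + 310*(-1/64) = -62/614/7 - 155/32 = -62*7/614 - 155/32 = -217/307 - 155/32 = -54529/9824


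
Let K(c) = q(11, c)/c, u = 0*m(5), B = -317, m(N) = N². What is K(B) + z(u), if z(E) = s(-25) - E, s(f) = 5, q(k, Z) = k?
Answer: 1574/317 ≈ 4.9653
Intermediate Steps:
u = 0 (u = 0*5² = 0*25 = 0)
K(c) = 11/c
z(E) = 5 - E
K(B) + z(u) = 11/(-317) + (5 - 1*0) = 11*(-1/317) + (5 + 0) = -11/317 + 5 = 1574/317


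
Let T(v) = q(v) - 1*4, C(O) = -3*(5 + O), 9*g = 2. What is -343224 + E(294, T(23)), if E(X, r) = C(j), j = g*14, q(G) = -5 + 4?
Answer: -1029745/3 ≈ -3.4325e+5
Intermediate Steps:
g = 2/9 (g = (1/9)*2 = 2/9 ≈ 0.22222)
q(G) = -1
j = 28/9 (j = (2/9)*14 = 28/9 ≈ 3.1111)
C(O) = -15 - 3*O
T(v) = -5 (T(v) = -1 - 1*4 = -1 - 4 = -5)
E(X, r) = -73/3 (E(X, r) = -15 - 3*28/9 = -15 - 28/3 = -73/3)
-343224 + E(294, T(23)) = -343224 - 73/3 = -1029745/3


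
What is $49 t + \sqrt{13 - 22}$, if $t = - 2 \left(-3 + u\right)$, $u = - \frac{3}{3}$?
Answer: $392 + 3 i \approx 392.0 + 3.0 i$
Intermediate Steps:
$u = -1$ ($u = \left(-3\right) \frac{1}{3} = -1$)
$t = 8$ ($t = - 2 \left(-3 - 1\right) = \left(-2\right) \left(-4\right) = 8$)
$49 t + \sqrt{13 - 22} = 49 \cdot 8 + \sqrt{13 - 22} = 392 + \sqrt{-9} = 392 + 3 i$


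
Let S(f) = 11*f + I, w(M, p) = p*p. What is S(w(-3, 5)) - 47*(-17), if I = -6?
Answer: 1068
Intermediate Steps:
w(M, p) = p²
S(f) = -6 + 11*f (S(f) = 11*f - 6 = -6 + 11*f)
S(w(-3, 5)) - 47*(-17) = (-6 + 11*5²) - 47*(-17) = (-6 + 11*25) + 799 = (-6 + 275) + 799 = 269 + 799 = 1068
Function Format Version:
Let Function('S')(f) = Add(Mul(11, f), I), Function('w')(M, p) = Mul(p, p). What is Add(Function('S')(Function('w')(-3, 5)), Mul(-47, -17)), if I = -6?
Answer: 1068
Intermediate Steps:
Function('w')(M, p) = Pow(p, 2)
Function('S')(f) = Add(-6, Mul(11, f)) (Function('S')(f) = Add(Mul(11, f), -6) = Add(-6, Mul(11, f)))
Add(Function('S')(Function('w')(-3, 5)), Mul(-47, -17)) = Add(Add(-6, Mul(11, Pow(5, 2))), Mul(-47, -17)) = Add(Add(-6, Mul(11, 25)), 799) = Add(Add(-6, 275), 799) = Add(269, 799) = 1068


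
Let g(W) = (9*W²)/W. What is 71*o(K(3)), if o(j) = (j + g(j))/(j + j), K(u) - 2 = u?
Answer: 355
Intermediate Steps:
K(u) = 2 + u
g(W) = 9*W
o(j) = 5 (o(j) = (j + 9*j)/(j + j) = (10*j)/((2*j)) = (10*j)*(1/(2*j)) = 5)
71*o(K(3)) = 71*5 = 355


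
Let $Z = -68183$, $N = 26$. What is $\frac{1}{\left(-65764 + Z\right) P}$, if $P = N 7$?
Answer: $- \frac{1}{24378354} \approx -4.102 \cdot 10^{-8}$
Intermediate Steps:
$P = 182$ ($P = 26 \cdot 7 = 182$)
$\frac{1}{\left(-65764 + Z\right) P} = \frac{1}{\left(-65764 - 68183\right) 182} = \frac{1}{-133947} \cdot \frac{1}{182} = \left(- \frac{1}{133947}\right) \frac{1}{182} = - \frac{1}{24378354}$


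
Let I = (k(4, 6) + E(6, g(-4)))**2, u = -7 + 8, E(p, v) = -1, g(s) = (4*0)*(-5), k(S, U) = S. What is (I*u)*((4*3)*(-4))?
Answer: -432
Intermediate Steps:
g(s) = 0 (g(s) = 0*(-5) = 0)
u = 1
I = 9 (I = (4 - 1)**2 = 3**2 = 9)
(I*u)*((4*3)*(-4)) = (9*1)*((4*3)*(-4)) = 9*(12*(-4)) = 9*(-48) = -432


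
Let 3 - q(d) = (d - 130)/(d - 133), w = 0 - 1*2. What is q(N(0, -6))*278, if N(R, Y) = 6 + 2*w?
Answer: 73670/131 ≈ 562.37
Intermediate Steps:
w = -2 (w = 0 - 2 = -2)
N(R, Y) = 2 (N(R, Y) = 6 + 2*(-2) = 6 - 4 = 2)
q(d) = 3 - (-130 + d)/(-133 + d) (q(d) = 3 - (d - 130)/(d - 133) = 3 - (-130 + d)/(-133 + d))
q(N(0, -6))*278 = ((-269 + 2*2)/(-133 + 2))*278 = ((-269 + 4)/(-131))*278 = -1/131*(-265)*278 = (265/131)*278 = 73670/131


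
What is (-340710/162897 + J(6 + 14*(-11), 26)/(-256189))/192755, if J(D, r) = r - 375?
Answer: -29076434379/2681377509027805 ≈ -1.0844e-5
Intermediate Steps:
J(D, r) = -375 + r
(-340710/162897 + J(6 + 14*(-11), 26)/(-256189))/192755 = (-340710/162897 + (-375 + 26)/(-256189))/192755 = (-340710*1/162897 - 349*(-1/256189))*(1/192755) = (-113570/54299 + 349/256189)*(1/192755) = -29076434379/13910806511*1/192755 = -29076434379/2681377509027805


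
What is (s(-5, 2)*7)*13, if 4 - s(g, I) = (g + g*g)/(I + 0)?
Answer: -546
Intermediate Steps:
s(g, I) = 4 - (g + g²)/I (s(g, I) = 4 - (g + g*g)/(I + 0) = 4 - (g + g²)/I)
(s(-5, 2)*7)*13 = (((-1*(-5) - 1*(-5)² + 4*2)/2)*7)*13 = (((5 - 1*25 + 8)/2)*7)*13 = (((5 - 25 + 8)/2)*7)*13 = (((½)*(-12))*7)*13 = -6*7*13 = -42*13 = -546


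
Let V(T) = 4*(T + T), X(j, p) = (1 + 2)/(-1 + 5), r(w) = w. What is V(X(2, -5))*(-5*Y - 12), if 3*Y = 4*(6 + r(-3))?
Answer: -192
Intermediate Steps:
X(j, p) = ¾ (X(j, p) = 3/4 = 3*(¼) = ¾)
Y = 4 (Y = (4*(6 - 3))/3 = (4*3)/3 = (⅓)*12 = 4)
V(T) = 8*T (V(T) = 4*(2*T) = 8*T)
V(X(2, -5))*(-5*Y - 12) = (8*(¾))*(-5*4 - 12) = 6*(-20 - 12) = 6*(-32) = -192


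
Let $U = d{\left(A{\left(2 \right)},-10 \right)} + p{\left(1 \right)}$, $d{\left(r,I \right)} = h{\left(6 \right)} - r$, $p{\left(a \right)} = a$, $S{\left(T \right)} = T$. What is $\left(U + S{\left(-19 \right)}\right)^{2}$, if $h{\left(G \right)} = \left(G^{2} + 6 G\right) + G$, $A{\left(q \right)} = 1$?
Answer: $3481$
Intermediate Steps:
$h{\left(G \right)} = G^{2} + 7 G$
$d{\left(r,I \right)} = 78 - r$ ($d{\left(r,I \right)} = 6 \left(7 + 6\right) - r = 6 \cdot 13 - r = 78 - r$)
$U = 78$ ($U = \left(78 - 1\right) + 1 = 77 + 1 = 78$)
$\left(U + S{\left(-19 \right)}\right)^{2} = \left(78 - 19\right)^{2} = 59^{2} = 3481$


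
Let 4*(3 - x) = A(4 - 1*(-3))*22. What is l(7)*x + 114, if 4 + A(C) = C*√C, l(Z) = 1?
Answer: 139 - 77*√7/2 ≈ 37.139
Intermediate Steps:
A(C) = -4 + C^(3/2) (A(C) = -4 + C*√C = -4 + C^(3/2))
x = 25 - 77*√7/2 (x = 3 - (-4 + (4 - 1*(-3))^(3/2))*22/4 = 3 - (-4 + (4 + 3)^(3/2))*22/4 = 3 - (-4 + 7^(3/2))*22/4 = 3 - (-4 + 7*√7)*22/4 = 3 - (-88 + 154*√7)/4 = 3 + (22 - 77*√7/2) = 25 - 77*√7/2 ≈ -76.861)
l(7)*x + 114 = 1*(25 - 77*√7/2) + 114 = (25 - 77*√7/2) + 114 = 139 - 77*√7/2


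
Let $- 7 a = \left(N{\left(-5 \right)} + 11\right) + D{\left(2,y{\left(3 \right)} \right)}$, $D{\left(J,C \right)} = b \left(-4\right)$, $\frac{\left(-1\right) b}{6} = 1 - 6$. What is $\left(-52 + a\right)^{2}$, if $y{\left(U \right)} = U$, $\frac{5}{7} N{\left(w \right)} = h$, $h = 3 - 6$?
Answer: $\frac{1572516}{1225} \approx 1283.7$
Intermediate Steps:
$h = -3$ ($h = 3 - 6 = -3$)
$b = 30$ ($b = - 6 \left(1 - 6\right) = \left(-6\right) \left(-5\right) = 30$)
$N{\left(w \right)} = - \frac{21}{5}$ ($N{\left(w \right)} = \frac{7}{5} \left(-3\right) = - \frac{21}{5}$)
$D{\left(J,C \right)} = -120$ ($D{\left(J,C \right)} = 30 \left(-4\right) = -120$)
$a = \frac{566}{35}$ ($a = - \frac{\left(- \frac{21}{5} + 11\right) - 120}{7} = - \frac{\frac{34}{5} - 120}{7} = \left(- \frac{1}{7}\right) \left(- \frac{566}{5}\right) = \frac{566}{35} \approx 16.171$)
$\left(-52 + a\right)^{2} = \left(-52 + \frac{566}{35}\right)^{2} = \left(- \frac{1254}{35}\right)^{2} = \frac{1572516}{1225}$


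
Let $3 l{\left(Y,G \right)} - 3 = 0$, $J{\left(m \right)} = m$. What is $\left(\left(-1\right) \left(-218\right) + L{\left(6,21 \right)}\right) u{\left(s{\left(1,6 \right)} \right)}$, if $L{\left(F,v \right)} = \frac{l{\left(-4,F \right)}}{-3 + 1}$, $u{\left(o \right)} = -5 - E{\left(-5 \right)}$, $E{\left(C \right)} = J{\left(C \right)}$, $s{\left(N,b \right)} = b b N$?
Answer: $0$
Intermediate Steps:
$l{\left(Y,G \right)} = 1$ ($l{\left(Y,G \right)} = 1 + \frac{1}{3} \cdot 0 = 1 + 0 = 1$)
$s{\left(N,b \right)} = N b^{2}$ ($s{\left(N,b \right)} = b^{2} N = N b^{2}$)
$E{\left(C \right)} = C$
$u{\left(o \right)} = 0$ ($u{\left(o \right)} = -5 - -5 = -5 + 5 = 0$)
$L{\left(F,v \right)} = - \frac{1}{2}$ ($L{\left(F,v \right)} = 1 \frac{1}{-3 + 1} = 1 \frac{1}{-2} = 1 \left(- \frac{1}{2}\right) = - \frac{1}{2}$)
$\left(\left(-1\right) \left(-218\right) + L{\left(6,21 \right)}\right) u{\left(s{\left(1,6 \right)} \right)} = \left(\left(-1\right) \left(-218\right) - \frac{1}{2}\right) 0 = \left(218 - \frac{1}{2}\right) 0 = \frac{435}{2} \cdot 0 = 0$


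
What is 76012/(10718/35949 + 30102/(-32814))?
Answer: -72194905396/588113 ≈ -1.2276e+5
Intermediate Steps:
76012/(10718/35949 + 30102/(-32814)) = 76012/(10718*(1/35949) + 30102*(-1/32814)) = 76012/(466/1563 - 5017/5469) = 76012/(-588113/949783) = 76012*(-949783/588113) = -72194905396/588113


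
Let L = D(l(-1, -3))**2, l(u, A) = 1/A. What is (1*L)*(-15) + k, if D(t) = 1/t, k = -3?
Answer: -138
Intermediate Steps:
L = 9 (L = (1/(1/(-3)))**2 = (1/(-1/3))**2 = (-3)**2 = 9)
(1*L)*(-15) + k = (1*9)*(-15) - 3 = 9*(-15) - 3 = -135 - 3 = -138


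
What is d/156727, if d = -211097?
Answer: -211097/156727 ≈ -1.3469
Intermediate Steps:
d/156727 = -211097/156727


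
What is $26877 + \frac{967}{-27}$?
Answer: $\frac{724712}{27} \approx 26841.0$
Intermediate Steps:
$26877 + \frac{967}{-27} = 26877 + 967 \left(- \frac{1}{27}\right) = 26877 - \frac{967}{27} = \frac{724712}{27}$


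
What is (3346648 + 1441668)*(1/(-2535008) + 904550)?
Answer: 2744951809497028521/633752 ≈ 4.3313e+12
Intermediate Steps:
(3346648 + 1441668)*(1/(-2535008) + 904550) = 4788316*(-1/2535008 + 904550) = 4788316*(2293041486399/2535008) = 2744951809497028521/633752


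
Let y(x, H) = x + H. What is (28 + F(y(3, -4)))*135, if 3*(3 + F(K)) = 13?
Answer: 3960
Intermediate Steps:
y(x, H) = H + x
F(K) = 4/3 (F(K) = -3 + (⅓)*13 = -3 + 13/3 = 4/3)
(28 + F(y(3, -4)))*135 = (28 + 4/3)*135 = (88/3)*135 = 3960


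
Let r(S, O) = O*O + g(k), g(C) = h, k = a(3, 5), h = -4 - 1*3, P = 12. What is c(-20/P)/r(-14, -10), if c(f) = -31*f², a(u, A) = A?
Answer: -25/27 ≈ -0.92593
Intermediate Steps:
h = -7 (h = -4 - 3 = -7)
k = 5
g(C) = -7
r(S, O) = -7 + O² (r(S, O) = O*O - 7 = O² - 7 = -7 + O²)
c(-20/P)/r(-14, -10) = (-31*(-20/12)²)/(-7 + (-10)²) = (-31*(-20*1/12)²)/(-7 + 100) = -31*(-5/3)²/93 = -31*25/9*(1/93) = -775/9*1/93 = -25/27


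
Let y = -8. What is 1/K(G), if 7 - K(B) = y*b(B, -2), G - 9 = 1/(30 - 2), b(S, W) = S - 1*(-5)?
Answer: 7/835 ≈ 0.0083832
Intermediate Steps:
b(S, W) = 5 + S (b(S, W) = S + 5 = 5 + S)
G = 253/28 (G = 9 + 1/(30 - 2) = 9 + 1/28 = 253/28 ≈ 9.0357)
K(B) = 47 + 8*B (K(B) = 7 - (-8)*(5 + B) = 7 - (-40 - 8*B) = 7 + (40 + 8*B) = 47 + 8*B)
1/K(G) = 1/(47 + 8*(253/28)) = 1/(47 + 506/7) = 1/(835/7) = 7/835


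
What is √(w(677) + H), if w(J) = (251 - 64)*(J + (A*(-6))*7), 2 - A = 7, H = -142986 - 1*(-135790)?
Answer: √158673 ≈ 398.34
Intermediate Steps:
H = -7196 (H = -142986 + 135790 = -7196)
A = -5 (A = 2 - 1*7 = 2 - 7 = -5)
w(J) = 39270 + 187*J (w(J) = (251 - 64)*(J - 5*(-6)*7) = 187*(J + 30*7) = 187*(J + 210) = 187*(210 + J) = 39270 + 187*J)
√(w(677) + H) = √((39270 + 187*677) - 7196) = √((39270 + 126599) - 7196) = √(165869 - 7196) = √158673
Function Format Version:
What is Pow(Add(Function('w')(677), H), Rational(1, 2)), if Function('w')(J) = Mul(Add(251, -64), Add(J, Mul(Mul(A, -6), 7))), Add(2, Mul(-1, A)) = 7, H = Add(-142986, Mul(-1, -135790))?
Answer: Pow(158673, Rational(1, 2)) ≈ 398.34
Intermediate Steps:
H = -7196 (H = Add(-142986, 135790) = -7196)
A = -5 (A = Add(2, Mul(-1, 7)) = Add(2, -7) = -5)
Function('w')(J) = Add(39270, Mul(187, J)) (Function('w')(J) = Mul(Add(251, -64), Add(J, Mul(Mul(-5, -6), 7))) = Mul(187, Add(J, Mul(30, 7))) = Mul(187, Add(J, 210)) = Mul(187, Add(210, J)) = Add(39270, Mul(187, J)))
Pow(Add(Function('w')(677), H), Rational(1, 2)) = Pow(Add(Add(39270, Mul(187, 677)), -7196), Rational(1, 2)) = Pow(Add(Add(39270, 126599), -7196), Rational(1, 2)) = Pow(Add(165869, -7196), Rational(1, 2)) = Pow(158673, Rational(1, 2))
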